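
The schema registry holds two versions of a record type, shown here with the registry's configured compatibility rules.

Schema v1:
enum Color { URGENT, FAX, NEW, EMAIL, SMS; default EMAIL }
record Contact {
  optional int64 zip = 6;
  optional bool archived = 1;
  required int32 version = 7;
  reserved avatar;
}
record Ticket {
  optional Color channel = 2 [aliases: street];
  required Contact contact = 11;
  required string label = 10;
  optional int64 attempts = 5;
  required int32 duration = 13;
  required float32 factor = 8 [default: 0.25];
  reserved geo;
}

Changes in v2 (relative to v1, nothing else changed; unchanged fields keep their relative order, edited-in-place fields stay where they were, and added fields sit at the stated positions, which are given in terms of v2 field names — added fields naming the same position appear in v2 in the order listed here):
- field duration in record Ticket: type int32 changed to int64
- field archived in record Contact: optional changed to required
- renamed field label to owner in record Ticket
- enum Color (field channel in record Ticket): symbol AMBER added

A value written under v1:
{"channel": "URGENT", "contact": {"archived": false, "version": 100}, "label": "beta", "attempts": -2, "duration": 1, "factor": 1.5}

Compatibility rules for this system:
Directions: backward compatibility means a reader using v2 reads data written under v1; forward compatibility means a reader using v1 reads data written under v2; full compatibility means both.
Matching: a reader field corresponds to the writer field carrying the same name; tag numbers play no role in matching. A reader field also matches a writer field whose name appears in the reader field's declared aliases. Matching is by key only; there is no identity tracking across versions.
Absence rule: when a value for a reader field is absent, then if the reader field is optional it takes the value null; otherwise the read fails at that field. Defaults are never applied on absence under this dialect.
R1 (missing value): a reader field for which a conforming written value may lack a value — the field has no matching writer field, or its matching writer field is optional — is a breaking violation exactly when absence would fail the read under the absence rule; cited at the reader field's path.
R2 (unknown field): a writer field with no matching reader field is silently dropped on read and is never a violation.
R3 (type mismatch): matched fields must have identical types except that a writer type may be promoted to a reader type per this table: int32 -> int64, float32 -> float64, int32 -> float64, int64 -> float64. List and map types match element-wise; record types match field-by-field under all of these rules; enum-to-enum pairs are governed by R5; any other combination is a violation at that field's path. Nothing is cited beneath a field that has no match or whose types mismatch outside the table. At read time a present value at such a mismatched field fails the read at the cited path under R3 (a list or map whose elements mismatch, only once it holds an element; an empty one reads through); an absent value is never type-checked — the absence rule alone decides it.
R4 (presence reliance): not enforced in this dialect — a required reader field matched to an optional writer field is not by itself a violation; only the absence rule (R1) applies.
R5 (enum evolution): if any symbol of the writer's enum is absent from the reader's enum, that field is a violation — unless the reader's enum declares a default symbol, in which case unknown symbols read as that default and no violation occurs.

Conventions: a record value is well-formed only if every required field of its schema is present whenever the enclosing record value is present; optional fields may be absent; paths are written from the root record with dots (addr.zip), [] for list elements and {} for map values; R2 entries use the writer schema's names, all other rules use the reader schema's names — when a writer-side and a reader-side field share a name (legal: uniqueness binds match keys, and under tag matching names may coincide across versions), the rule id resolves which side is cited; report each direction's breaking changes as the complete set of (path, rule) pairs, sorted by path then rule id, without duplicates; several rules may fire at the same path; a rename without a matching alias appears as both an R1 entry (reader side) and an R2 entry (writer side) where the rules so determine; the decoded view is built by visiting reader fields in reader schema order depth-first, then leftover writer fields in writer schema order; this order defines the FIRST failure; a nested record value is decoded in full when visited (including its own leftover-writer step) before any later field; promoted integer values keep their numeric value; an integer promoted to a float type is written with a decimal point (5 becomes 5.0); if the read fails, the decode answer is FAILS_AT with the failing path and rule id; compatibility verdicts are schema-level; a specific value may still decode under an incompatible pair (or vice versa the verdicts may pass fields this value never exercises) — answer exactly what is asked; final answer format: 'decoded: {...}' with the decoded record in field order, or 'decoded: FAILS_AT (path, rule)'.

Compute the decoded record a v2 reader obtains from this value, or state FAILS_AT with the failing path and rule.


decoded: FAILS_AT (owner, R1)

each type pair in Ticket: writer, then reader
decode walk for Ticket under reader schema v2:
  channel := "URGENT"
  contact.zip := null (not supplied -> null)
  contact.archived := false
  contact.version := 100
  read fails at owner under R1 (no fill)
  => FAILS_AT (owner, R1)
the other Ticket changes do not affect what is asked:
  field duration in record Ticket: type int32 changed to int64 -> matters for Ticket compatibility verdicts, not for this value's decode
  field archived in record Contact: optional changed to required -> matters for Ticket compatibility verdicts, not for this value's decode
  enum Color (field channel in record Ticket): symbol AMBER added -> no rule fires on it and the decoded Ticket view is identical with or without it


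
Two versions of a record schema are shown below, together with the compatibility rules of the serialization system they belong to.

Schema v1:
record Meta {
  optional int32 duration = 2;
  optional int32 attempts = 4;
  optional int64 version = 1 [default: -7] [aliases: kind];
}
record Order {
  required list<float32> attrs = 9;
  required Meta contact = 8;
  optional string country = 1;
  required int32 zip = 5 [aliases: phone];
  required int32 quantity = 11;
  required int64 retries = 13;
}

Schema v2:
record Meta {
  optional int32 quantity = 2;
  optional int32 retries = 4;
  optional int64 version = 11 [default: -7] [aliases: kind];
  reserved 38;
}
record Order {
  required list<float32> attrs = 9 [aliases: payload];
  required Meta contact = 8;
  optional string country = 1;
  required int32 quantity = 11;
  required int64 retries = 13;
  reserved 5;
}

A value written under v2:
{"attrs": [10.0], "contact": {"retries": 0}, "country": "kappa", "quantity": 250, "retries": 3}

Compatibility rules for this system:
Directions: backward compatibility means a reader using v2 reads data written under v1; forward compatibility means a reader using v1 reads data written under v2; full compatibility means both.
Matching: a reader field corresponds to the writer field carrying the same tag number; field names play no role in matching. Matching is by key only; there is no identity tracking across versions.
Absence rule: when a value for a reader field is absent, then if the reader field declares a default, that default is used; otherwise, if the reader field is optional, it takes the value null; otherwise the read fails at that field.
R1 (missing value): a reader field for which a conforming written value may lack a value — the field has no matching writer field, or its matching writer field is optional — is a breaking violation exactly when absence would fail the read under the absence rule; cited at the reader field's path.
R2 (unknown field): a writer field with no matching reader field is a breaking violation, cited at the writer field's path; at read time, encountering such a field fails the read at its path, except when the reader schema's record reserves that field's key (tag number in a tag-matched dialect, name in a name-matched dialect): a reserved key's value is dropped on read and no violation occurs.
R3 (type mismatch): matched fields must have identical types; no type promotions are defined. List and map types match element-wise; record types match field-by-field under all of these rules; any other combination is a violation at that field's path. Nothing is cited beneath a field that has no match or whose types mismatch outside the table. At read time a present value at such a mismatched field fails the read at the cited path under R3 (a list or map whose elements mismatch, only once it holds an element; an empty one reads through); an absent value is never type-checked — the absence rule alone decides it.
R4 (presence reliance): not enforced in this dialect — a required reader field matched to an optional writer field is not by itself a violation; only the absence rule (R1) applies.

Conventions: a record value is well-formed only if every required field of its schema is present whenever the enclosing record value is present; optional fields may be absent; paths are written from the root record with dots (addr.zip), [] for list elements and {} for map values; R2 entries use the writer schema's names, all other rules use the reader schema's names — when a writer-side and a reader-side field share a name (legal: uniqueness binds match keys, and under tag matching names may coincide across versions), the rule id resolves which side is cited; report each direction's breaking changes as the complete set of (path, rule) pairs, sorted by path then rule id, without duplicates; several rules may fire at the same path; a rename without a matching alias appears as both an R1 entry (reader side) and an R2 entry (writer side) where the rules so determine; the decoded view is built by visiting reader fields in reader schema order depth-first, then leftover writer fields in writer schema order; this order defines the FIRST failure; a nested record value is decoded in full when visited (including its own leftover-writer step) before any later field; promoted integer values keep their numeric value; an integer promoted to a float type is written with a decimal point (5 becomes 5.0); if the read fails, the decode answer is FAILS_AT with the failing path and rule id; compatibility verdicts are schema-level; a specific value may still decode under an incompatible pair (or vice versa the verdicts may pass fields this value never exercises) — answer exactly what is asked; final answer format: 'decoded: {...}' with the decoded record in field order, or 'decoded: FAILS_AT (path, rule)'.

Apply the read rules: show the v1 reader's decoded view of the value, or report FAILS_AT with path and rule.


decoded: FAILS_AT (zip, R1)

in Order below, arrows point writer -> reader
decode walk for Order under reader schema v1:
  attrs := [10.0]
  contact.duration := null (not supplied -> null)
  contact.attempts := 0 (from writer retries)
  contact.version := -7 (no value, default fills)
  country := "kappa"
  read fails at zip under R1 (no fill)
  => FAILS_AT (zip, R1)
the other Order changes do not affect what is asked:
  field version in record Meta: tag 1 changed to 11 -> shifts the Order verdicts, not this decode
  renamed field attempts to retries in record Meta -> shifts the Order verdicts, not this decode
  renamed field duration to quantity in record Meta -> shifts the Order verdicts, not this decode


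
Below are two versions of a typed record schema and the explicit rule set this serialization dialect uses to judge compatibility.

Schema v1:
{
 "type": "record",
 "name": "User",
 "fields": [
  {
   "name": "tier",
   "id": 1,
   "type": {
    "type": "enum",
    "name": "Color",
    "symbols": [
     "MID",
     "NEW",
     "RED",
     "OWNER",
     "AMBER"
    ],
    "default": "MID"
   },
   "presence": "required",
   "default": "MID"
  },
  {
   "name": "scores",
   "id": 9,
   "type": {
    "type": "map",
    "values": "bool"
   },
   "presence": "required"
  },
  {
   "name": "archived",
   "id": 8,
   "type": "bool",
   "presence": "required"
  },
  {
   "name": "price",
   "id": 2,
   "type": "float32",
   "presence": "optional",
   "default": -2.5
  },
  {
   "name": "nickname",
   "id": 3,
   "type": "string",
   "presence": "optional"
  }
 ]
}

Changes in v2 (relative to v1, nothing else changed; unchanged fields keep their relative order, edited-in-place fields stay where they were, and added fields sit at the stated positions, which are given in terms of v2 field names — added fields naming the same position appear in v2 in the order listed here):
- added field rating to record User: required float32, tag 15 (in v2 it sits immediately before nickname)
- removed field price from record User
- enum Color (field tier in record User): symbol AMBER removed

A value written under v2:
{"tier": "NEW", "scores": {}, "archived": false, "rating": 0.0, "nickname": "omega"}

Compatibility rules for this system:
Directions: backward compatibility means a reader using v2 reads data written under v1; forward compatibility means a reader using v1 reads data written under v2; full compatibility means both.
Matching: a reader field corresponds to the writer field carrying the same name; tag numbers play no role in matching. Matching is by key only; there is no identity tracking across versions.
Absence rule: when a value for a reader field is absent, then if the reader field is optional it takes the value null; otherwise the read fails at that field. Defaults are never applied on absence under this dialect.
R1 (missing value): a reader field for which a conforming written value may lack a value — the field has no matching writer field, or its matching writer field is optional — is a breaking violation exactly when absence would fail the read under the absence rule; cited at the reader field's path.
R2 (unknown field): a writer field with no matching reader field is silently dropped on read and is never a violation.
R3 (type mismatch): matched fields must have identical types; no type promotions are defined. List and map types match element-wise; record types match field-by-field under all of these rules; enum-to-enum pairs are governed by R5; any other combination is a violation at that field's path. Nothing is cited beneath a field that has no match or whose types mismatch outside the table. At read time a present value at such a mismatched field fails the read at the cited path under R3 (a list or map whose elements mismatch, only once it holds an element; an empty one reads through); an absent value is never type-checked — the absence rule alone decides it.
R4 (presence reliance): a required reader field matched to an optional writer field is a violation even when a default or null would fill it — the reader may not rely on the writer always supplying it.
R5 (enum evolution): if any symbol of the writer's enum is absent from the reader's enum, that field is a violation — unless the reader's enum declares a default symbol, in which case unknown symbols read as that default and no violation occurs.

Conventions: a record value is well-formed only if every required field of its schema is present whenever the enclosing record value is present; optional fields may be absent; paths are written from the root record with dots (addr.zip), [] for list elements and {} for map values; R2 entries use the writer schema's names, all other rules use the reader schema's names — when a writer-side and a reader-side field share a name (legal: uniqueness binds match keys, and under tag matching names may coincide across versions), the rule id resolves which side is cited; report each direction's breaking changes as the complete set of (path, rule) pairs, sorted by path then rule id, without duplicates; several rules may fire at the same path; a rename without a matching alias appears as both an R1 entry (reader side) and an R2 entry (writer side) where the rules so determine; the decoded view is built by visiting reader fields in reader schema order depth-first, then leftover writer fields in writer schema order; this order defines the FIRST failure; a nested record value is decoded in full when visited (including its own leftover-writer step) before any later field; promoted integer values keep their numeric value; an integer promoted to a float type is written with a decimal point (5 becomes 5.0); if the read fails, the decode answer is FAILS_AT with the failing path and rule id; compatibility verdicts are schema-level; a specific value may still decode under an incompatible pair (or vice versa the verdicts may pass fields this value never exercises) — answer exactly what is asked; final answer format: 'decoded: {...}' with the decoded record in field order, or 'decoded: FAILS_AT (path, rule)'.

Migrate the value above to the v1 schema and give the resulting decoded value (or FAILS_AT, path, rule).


decoded: {"tier": "NEW", "scores": {}, "archived": false, "price": null, "nickname": "omega"}

in User below, arrows point writer -> reader
migrating the User value to v1:
  tier := "NEW"
  scores := {}
  archived := false
  price := null (absent, optional -> null)
  nickname := "omega"
  writer rating: unknown -> dropped
  => decoded: {"tier": "NEW", "scores": {}, "archived": false, "price": null, "nickname": "omega"}
ruling out the remaining User differences:
  added field rating to record User: required float32, tag 15 (in v2 it sits immediately before nickname) -> a verdict-level change on User — the shown value reads the same
  removed field price from record User -> fires no rule on User under this dialect and leaves the result unchanged
  enum Color (field tier in record User): symbol AMBER removed -> fires no rule on User under this dialect and leaves the result unchanged


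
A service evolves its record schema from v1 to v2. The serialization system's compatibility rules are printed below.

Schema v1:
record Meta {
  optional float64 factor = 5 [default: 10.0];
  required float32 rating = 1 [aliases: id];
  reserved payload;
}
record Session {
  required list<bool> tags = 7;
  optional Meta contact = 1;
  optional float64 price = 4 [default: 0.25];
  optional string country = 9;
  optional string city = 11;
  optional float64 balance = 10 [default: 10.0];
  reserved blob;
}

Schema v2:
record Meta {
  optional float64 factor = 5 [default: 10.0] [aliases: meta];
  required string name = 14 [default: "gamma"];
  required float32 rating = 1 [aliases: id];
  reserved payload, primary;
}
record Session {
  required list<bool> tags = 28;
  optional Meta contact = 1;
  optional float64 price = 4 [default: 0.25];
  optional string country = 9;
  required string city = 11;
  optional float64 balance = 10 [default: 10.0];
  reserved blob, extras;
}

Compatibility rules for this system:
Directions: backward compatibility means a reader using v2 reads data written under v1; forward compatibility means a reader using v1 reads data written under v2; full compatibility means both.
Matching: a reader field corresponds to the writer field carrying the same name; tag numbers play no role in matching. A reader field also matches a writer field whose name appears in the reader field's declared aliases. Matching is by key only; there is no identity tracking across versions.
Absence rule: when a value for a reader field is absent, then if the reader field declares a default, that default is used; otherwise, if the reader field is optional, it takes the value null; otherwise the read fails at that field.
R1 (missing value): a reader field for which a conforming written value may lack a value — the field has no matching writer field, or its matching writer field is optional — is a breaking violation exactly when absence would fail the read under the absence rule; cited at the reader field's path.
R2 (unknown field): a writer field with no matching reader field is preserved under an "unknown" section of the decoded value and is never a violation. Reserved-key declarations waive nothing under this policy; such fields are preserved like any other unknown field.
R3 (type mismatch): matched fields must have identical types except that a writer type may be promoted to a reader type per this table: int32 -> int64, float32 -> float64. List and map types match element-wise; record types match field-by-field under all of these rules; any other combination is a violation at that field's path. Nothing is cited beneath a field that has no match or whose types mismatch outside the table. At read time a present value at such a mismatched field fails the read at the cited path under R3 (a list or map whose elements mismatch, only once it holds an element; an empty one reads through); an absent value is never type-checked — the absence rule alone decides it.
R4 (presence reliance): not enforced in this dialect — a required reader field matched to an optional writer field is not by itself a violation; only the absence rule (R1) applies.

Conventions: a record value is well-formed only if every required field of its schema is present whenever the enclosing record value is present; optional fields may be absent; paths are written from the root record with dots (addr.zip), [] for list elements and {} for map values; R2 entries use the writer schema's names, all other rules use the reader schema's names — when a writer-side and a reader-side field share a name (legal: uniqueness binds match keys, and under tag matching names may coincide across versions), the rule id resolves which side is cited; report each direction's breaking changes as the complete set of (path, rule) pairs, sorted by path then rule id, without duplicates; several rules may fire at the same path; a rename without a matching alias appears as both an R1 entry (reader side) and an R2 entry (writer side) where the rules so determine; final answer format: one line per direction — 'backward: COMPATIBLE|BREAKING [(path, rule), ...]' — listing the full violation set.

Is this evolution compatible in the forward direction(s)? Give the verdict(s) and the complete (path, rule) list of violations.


forward: COMPATIBLE []

the writer's type comes first in each Session pair
forward for Session (reader v1, writer v2):
  list<bool> -> list<bool>, writer required: tags aligns to tags
  Meta -> Meta, writer optional: contact aligns to contact
  float64 -> float64, writer optional: price aligns to price
  string -> string, writer optional: country aligns to country
  string -> string, writer required: city aligns to city
  float64 -> float64, writer optional: balance aligns to balance
  float64 -> float64, writer optional: contact.factor aligns to contact.factor
  float32 -> float32, writer required: contact.rating aligns to contact.rating
  contact.name (writer side), unknown to reader
  => forward verdict for Session: COMPATIBLE, no violations
diffs on Session not affecting the asked answer:
  field city in record Session: optional changed to required -> its effect on Session is confined to the backward direction, not asked
  field tags in record Session: tag 7 changed to 28 -> inert for the asked Session verdict: nothing fires
  added field name to record Meta: required string, tag 14, default "gamma" (in v2 it sits immediately before rating) -> inert for the asked Session verdict: nothing fires


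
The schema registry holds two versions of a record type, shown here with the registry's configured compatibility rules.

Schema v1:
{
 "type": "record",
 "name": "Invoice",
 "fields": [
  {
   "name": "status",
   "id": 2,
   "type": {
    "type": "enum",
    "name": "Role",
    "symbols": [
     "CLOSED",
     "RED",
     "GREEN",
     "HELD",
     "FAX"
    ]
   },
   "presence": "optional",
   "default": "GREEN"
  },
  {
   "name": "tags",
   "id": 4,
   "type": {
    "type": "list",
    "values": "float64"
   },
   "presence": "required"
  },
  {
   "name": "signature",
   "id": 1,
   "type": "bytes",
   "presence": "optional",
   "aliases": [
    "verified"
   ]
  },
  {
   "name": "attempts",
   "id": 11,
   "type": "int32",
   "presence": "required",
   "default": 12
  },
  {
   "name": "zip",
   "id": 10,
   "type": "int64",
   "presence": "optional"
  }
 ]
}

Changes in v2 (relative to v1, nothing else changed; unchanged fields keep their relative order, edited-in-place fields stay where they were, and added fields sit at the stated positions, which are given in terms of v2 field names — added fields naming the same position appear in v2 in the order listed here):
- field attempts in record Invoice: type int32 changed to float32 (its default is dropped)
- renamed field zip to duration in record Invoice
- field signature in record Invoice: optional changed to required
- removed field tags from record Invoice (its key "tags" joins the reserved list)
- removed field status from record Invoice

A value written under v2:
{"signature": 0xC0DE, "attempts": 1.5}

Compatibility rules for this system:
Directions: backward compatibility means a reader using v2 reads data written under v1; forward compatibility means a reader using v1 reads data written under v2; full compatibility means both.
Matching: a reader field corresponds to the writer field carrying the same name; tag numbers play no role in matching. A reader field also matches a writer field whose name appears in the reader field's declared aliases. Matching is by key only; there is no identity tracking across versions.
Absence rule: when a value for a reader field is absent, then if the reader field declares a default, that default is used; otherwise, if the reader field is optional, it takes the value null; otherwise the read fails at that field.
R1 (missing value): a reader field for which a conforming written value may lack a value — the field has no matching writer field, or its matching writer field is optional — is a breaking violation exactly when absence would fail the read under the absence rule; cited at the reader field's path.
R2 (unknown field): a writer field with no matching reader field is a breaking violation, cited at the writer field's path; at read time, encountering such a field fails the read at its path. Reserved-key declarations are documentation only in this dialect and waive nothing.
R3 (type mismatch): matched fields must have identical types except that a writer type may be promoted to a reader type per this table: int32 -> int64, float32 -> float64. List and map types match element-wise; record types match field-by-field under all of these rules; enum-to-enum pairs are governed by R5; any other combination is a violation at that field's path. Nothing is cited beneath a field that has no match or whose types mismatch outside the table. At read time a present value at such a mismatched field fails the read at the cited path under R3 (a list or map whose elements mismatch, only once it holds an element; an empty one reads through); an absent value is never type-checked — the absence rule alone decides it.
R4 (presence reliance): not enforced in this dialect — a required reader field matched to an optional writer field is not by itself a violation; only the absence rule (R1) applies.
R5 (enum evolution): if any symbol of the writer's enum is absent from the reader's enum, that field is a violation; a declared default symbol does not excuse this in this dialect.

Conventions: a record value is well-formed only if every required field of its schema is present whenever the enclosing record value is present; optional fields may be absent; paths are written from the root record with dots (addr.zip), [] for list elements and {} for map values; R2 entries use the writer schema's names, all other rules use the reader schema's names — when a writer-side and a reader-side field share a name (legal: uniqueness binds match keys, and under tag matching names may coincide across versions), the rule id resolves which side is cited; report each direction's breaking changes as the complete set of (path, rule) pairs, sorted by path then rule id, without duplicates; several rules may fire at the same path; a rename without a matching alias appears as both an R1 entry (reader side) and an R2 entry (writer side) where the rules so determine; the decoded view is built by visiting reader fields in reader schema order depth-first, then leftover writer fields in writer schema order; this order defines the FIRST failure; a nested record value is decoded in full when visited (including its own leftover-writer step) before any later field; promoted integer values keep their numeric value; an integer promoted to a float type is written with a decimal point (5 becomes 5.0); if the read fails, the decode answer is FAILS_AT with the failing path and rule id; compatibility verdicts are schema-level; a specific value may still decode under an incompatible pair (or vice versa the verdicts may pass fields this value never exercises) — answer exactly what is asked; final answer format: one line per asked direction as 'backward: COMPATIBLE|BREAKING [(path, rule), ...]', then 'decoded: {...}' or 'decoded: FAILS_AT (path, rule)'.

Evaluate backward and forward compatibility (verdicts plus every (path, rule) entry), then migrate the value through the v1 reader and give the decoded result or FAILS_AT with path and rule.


the writer's type comes first in each Invoice pair
checking backward for Invoice: reader v2 against writer v1:
  writer optional, bytes -> bytes: reader signature maps from writer signature
  writer required, int32 -> float32: reader attempts maps from writer attempts
  no writer field matches reader duration
  status (writer side), unknown to reader
  tags (writer side), unknown to reader
  zip (writer side), unknown to reader
  violation R3 at attempts
  violation R1 at signature
  violation R2 at status
  violation R2 at tags
  violation R2 at zip
  => backward: BREAKING (5)
checking forward for Invoice: reader v1 against writer v2:
  no writer field matches reader status
  no writer field matches reader tags
  writer required, bytes -> bytes: reader signature maps from writer signature
  writer required, float32 -> int32: reader attempts maps from writer attempts
  no writer field matches reader zip
  duration (writer side), unknown to reader
  violation R3 at attempts
  violation R2 at duration
  violation R1 at tags
  => forward: BREAKING (3)
decoding the Invoice value with the v1 reader:
  status := "GREEN" (missing; default applied)
  read fails at tags under R1 (no fill)
  => FAILS_AT (tags, R1)

backward: BREAKING [(attempts, R3), (signature, R1), (status, R2), (tags, R2), (zip, R2)]; forward: BREAKING [(attempts, R3), (duration, R2), (tags, R1)]; decoded: FAILS_AT (tags, R1)


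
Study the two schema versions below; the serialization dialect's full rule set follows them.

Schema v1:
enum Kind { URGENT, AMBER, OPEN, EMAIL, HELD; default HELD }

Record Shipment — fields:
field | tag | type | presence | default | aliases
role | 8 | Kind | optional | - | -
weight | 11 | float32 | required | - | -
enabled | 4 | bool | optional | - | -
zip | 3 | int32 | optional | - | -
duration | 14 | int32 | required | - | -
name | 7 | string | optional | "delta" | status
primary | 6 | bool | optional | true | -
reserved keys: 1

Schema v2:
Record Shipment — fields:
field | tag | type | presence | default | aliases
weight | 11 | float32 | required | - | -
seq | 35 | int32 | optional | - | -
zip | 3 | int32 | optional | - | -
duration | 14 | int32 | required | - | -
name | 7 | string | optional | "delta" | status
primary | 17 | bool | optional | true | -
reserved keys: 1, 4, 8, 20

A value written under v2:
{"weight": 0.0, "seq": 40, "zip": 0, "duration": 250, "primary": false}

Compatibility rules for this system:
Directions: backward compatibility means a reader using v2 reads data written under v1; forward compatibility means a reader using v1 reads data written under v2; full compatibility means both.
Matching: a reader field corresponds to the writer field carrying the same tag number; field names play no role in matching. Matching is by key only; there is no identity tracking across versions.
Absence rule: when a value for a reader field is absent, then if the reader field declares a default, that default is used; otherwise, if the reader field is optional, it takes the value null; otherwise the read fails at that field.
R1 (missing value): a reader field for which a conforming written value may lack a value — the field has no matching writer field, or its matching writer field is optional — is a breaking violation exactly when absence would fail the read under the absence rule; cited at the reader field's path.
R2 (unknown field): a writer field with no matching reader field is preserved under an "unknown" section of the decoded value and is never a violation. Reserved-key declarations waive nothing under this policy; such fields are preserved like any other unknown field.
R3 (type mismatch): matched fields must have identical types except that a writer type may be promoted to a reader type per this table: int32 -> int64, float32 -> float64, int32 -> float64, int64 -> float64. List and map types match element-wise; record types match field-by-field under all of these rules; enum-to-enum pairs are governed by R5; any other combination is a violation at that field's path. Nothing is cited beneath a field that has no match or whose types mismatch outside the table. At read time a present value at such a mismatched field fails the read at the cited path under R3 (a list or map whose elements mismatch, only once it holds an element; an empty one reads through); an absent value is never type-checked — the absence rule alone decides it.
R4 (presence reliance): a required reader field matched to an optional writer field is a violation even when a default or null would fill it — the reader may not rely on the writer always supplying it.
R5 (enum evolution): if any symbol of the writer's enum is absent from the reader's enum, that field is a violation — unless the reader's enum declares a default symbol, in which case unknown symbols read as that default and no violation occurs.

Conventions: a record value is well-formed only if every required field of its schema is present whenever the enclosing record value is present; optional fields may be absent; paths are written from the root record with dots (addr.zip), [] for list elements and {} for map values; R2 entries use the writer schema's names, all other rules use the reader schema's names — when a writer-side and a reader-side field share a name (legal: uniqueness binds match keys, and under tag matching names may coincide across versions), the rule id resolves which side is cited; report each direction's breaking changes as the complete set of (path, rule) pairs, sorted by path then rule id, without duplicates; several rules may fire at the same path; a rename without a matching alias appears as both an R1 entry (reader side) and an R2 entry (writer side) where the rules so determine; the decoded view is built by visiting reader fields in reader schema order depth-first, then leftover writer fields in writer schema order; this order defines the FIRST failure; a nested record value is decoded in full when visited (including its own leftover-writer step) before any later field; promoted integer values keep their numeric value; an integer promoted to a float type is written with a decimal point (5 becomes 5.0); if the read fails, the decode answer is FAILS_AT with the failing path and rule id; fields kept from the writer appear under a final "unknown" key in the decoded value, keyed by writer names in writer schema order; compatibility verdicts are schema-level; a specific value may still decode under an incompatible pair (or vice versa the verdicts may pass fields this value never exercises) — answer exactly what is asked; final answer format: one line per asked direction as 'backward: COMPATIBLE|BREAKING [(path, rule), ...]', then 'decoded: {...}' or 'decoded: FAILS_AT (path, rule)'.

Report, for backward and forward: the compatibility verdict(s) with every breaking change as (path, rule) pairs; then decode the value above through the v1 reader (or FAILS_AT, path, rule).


backward: COMPATIBLE []; forward: COMPATIBLE []; decoded: {"role": null, "weight": 0.0, "enabled": null, "zip": 0, "duration": 250, "name": "delta", "primary": true, "unknown": {"seq": 40, "primary": false}}

in Shipment below, arrows point writer -> reader
backward on Shipment — v2 reading data written by v1:
  weight: paired with writer weight (float32 -> float32; writer required)
  seq: no writer-side match
  zip: paired with writer zip (int32 -> int32; writer optional)
  duration: paired with writer duration (int32 -> int32; writer required)
  name: paired with writer name (string -> string; writer optional)
  primary: no writer-side match
  role (writer side), unknown to reader
  enabled (writer side), unknown to reader
  primary (writer side), unknown to reader
  => backward verdict for Shipment: COMPATIBLE, no violations
forward on Shipment — v1 reading data written by v2:
  role: no writer-side match
  weight: paired with writer weight (float32 -> float32; writer required)
  enabled: no writer-side match
  zip: paired with writer zip (int32 -> int32; writer optional)
  duration: paired with writer duration (int32 -> int32; writer required)
  name: paired with writer name (string -> string; writer optional)
  primary: no writer-side match
  seq (writer side), unknown to reader
  primary (writer side), unknown to reader
  => forward verdict for Shipment: COMPATIBLE, no violations
decode walk for Shipment under reader schema v1:
  role := null (not supplied -> null)
  weight := 0.0
  enabled := null (not supplied -> null)
  zip := 0
  duration := 250
  name := "delta" (no value, default fills)
  primary := true (no value, default fills)
  writer seq: kept under "unknown"
  writer primary: kept under "unknown"
  => decoded: {"role": null, "weight": 0.0, "enabled": null, "zip": 0, "duration": 250, "name": "delta", "primary": true, "unknown": {"seq": 40, "primary": false}}


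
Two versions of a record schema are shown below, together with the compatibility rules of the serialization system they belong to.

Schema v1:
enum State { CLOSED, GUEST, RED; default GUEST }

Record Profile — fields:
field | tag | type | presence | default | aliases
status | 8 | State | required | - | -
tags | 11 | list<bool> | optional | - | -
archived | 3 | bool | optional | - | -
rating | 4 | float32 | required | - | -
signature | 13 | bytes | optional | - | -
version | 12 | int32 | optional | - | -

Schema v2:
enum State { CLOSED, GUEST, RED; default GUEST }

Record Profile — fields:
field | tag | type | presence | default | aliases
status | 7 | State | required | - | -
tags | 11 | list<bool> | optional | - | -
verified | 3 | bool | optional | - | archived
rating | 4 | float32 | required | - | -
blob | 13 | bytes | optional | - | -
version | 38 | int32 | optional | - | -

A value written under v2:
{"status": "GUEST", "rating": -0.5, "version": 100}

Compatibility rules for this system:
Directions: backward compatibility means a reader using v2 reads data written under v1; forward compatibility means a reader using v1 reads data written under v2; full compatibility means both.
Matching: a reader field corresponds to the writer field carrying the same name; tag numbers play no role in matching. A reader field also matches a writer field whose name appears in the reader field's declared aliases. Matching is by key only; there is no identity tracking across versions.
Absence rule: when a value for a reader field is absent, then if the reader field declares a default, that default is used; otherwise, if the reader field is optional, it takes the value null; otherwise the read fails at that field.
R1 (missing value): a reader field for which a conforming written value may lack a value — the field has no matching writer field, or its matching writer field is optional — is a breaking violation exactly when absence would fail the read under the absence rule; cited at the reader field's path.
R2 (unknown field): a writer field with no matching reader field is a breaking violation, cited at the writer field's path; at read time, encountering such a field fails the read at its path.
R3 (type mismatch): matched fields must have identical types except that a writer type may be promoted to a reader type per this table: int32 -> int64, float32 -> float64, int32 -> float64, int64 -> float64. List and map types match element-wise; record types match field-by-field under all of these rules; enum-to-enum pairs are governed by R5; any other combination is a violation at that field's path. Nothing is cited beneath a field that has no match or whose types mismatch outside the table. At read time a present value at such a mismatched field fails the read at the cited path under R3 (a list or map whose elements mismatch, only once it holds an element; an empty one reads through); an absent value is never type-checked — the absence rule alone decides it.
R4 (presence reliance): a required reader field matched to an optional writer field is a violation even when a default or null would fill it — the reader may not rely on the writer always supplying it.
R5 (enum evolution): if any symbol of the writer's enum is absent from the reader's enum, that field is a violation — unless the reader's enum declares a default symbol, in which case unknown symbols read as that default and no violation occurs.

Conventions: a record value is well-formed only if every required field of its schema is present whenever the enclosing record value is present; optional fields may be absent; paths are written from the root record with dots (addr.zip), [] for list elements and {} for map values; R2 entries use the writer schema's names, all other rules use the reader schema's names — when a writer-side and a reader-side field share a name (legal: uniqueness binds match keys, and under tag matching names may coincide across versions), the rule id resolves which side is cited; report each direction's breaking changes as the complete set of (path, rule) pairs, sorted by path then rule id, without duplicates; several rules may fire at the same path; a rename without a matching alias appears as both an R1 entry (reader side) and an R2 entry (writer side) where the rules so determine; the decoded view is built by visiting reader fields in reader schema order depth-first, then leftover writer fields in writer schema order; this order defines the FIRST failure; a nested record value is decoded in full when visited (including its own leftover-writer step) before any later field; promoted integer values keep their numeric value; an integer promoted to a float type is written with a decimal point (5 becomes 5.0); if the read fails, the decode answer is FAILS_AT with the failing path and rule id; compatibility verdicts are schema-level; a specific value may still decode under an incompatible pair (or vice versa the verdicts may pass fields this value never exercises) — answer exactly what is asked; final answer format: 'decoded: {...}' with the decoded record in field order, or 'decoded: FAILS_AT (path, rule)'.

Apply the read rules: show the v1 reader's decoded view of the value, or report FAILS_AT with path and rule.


decoded: {"status": "GUEST", "tags": null, "archived": null, "rating": -0.5, "signature": null, "version": 100}

arrows below run writer -> reader for Profile
decoding the Profile value with the v1 reader:
  status := "GUEST"
  tags := null (absent, optional -> null)
  archived := null (absent, optional -> null)
  rating := -0.5
  signature := null (absent, optional -> null)
  version := 100
  => decoded: {"status": "GUEST", "tags": null, "archived": null, "rating": -0.5, "signature": null, "version": 100}
ruling out the remaining Profile differences:
  renamed field signature to blob in record Profile -> shifts the Profile verdicts, not this decode
  field version in record Profile: tag 12 changed to 38 -> triggers nothing under the printed rules; the Profile answer is the same either way
  field status in record Profile: tag 8 changed to 7 -> triggers nothing under the printed rules; the Profile answer is the same either way
  renamed field archived to verified in record Profile (alias archived declared on the renamed field) -> shifts the Profile verdicts, not this decode
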